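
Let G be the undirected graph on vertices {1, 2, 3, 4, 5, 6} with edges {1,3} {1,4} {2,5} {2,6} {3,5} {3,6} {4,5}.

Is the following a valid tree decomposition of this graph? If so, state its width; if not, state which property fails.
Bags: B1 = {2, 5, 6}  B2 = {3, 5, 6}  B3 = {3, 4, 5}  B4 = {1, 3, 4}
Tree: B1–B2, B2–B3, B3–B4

Checking the three conditions: (i) the bags cover all of {1, 2, 3, 4, 5, 6}; (ii) for each edge, some bag contains both endpoints; (iii) the bags containing any fixed vertex form a subtree. All hold, so the decomposition is valid with width 3 − 1 = 2.

Yes; width 2.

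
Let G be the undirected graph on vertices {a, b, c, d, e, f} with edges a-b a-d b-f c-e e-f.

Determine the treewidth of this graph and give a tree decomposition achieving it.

The largest bag has 2 vertices, giving width 1; this decomposition certifies tw(G) ≤ 1. G has an edge, so its treewidth is at least 1. Hence tw(G) = 1 exactly.

Treewidth 1.
One optimal decomposition is:
Bags: B1 = {c, e}  B2 = {e, f}  B3 = {b, f}  B4 = {a, b}  B5 = {a, d}
Tree: B1–B2, B2–B3, B3–B4, B4–B5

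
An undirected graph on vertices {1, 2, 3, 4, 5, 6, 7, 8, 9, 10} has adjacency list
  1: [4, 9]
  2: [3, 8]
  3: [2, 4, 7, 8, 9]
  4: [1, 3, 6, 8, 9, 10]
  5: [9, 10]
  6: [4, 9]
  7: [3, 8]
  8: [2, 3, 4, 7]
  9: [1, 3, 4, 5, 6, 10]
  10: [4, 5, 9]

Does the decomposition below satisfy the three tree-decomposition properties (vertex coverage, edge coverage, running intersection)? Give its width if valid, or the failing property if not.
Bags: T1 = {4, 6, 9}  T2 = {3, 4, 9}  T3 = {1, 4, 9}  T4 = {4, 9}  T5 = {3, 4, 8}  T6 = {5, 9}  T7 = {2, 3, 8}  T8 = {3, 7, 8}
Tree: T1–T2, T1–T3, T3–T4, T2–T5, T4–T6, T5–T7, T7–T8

A tree decomposition must satisfy three properties: every vertex lies in some bag; for every edge, both endpoints lie together in some bag; and for every vertex, the bags containing it form a connected subtree. Here vertex 10 appears in no bag, so the decomposition is invalid.

No — vertex 10 appears in no bag.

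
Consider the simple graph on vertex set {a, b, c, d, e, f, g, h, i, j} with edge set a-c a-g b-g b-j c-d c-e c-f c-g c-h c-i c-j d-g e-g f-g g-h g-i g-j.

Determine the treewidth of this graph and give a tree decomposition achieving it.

Every bag has size at most 3, so the width is 3 − 1 = 2 and tw(G) ≤ 2. On the other hand G contains the 3-clique {c, d, g}. A clique must lie in a single bag of any decomposition, so no decomposition can have width below 2. Combining the bounds, tw(G) = 2.

Treewidth 2.
Bags: B1 = {c, f, g}  B2 = {a, c, g}  B3 = {c, e, g}  B4 = {c, g, i}  B5 = {c, g, h}  B6 = {c, g, j}  B7 = {c, d, g}  B8 = {b, g, j}
Tree: B1–B2, B1–B3, B1–B4, B4–B5, B3–B6, B1–B7, B6–B8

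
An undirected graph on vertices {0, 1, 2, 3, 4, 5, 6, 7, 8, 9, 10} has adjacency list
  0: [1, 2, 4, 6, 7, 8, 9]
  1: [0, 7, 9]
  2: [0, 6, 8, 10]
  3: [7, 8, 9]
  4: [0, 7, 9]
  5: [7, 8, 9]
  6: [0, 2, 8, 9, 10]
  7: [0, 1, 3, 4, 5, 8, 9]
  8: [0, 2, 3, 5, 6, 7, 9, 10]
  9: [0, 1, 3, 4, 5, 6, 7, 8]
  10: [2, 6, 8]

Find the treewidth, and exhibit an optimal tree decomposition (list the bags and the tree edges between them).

Treewidth 3.
One optimal decomposition is:
Bags: B1 = {0, 6, 8, 9}  B2 = {0, 7, 8, 9}  B3 = {3, 7, 8, 9}  B4 = {0, 2, 6, 8}  B5 = {5, 7, 8, 9}  B6 = {2, 6, 8, 10}  B7 = {0, 1, 7, 9}  B8 = {0, 4, 7, 9}
Tree: B1–B2, B2–B3, B1–B4, B3–B5, B4–B6, B2–B7, B2–B8

The largest bag has 4 vertices, giving width 3; this decomposition certifies tw(G) ≤ 3. On the other hand G contains the 4-clique {0, 6, 8, 9}. A clique must lie in a single bag of any decomposition, so no decomposition can have width below 3. Hence tw(G) = 3 exactly.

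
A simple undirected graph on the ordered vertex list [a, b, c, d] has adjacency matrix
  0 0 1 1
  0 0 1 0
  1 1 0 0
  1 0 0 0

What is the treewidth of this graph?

1

A width-1 tree decomposition is:
Bags: B1 = {b, c}  B2 = {a, c}  B3 = {a, d}
Tree: B1–B2, B2–B3
Each bag holds 2 vertices, so the decomposition has width 1, which upper-bounds the treewidth. Any graph with an edge has treewidth ≥ 1, and G has the edge b–c. Hence tw(G) = 1 exactly.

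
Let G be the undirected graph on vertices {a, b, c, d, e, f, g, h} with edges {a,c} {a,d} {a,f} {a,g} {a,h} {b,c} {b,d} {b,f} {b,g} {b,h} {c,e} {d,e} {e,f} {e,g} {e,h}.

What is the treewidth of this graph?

3

A width-3 tree decomposition is:
Bags: B1 = {a, b, e, f}  B2 = {a, b, d, e}  B3 = {a, b, e, g}  B4 = {a, b, c, e}  B5 = {a, b, e, h}
Tree: B1–B2, B2–B3, B3–B4, B4–B5
Each bag holds 4 vertices, so the decomposition has width 3, which upper-bounds the treewidth. For the lower bound: the 4 vertex sets {b,f}, {a,d}, {e}, {g} are disjoint, each induces a connected subgraph, and every pair is joined by at least one edge of G. Contracting each set to a single vertex therefore yields K_{4} as a minor, and since treewidth is minor-monotone, tw(G) ≥ tw(K_{4}) = 3. Hence tw(G) = 3 exactly.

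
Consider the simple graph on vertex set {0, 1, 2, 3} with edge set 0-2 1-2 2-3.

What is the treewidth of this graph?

1

A width-1 tree decomposition is:
Bags: B1 = {1, 2}  B2 = {2, 3}  B3 = {0, 2}
Tree: B1–B2, B2–B3
The largest bag has 2 vertices, giving width 1; this decomposition certifies tw(G) ≤ 1. G has an edge, so its treewidth is at least 1. Therefore the treewidth is 1.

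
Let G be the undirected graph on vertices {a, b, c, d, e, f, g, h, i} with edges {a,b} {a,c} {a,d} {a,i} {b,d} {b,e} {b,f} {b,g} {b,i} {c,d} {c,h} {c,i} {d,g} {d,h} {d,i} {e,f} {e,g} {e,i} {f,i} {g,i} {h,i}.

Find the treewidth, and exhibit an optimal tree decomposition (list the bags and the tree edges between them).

Treewidth 3.
Bags: B1 = {a, c, d, i}  B2 = {a, b, d, i}  B3 = {b, d, g, i}  B4 = {b, e, g, i}  B5 = {b, e, f, i}  B6 = {c, d, h, i}
Tree: B1–B2, B2–B3, B3–B4, B4–B5, B1–B6

Each bag holds 4 vertices, so the decomposition has width 3, which upper-bounds the treewidth. On the other hand G contains the 4-clique {c, d, h, i}. A clique must lie in a single bag of any decomposition, so no decomposition can have width below 3. The upper and lower bounds meet at 3, so that is the treewidth.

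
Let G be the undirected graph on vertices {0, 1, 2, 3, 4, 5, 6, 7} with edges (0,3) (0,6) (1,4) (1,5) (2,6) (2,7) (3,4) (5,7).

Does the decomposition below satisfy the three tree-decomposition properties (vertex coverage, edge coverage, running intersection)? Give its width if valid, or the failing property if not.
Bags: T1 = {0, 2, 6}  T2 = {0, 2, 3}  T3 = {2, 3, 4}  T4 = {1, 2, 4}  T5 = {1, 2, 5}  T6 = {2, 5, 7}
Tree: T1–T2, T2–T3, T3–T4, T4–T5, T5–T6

Yes; width 2.

Vertex coverage: the bags together contain {0, 1, 2, 3, 4, 5, 6, 7}, the full vertex set. Edge coverage: each edge of G has both endpoints in at least one bag. Running intersection: for every vertex, the bags containing it form a connected subtree. All three properties hold, so this is a valid tree decomposition of width max|bag| − 1 = 2, and hence tw(G) ≤ 2.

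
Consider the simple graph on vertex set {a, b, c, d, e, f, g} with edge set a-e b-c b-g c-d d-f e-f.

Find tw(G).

A width-1 tree decomposition is:
Bags: B1 = {b, g}  B2 = {b, c}  B3 = {c, d}  B4 = {d, f}  B5 = {e, f}  B6 = {a, e}
Tree: B1–B2, B2–B3, B3–B4, B4–B5, B5–B6
The largest bag has 2 vertices, giving width 1; this decomposition certifies tw(G) ≤ 1. G has an edge, so its treewidth is at least 1. The upper and lower bounds meet at 1, so that is the treewidth.

1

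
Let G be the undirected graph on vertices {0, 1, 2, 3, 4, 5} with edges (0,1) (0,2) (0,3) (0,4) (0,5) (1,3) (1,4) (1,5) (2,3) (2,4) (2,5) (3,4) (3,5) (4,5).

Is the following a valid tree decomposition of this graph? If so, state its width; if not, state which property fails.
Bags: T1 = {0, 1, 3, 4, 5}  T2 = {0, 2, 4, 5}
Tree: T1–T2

No — edge (3,2) lies in no bag.

A tree decomposition must satisfy three properties: every vertex lies in some bag; for every edge, both endpoints lie together in some bag; and for every vertex, the bags containing it form a connected subtree. Here edge (3,2) lies in no bag, so the decomposition is invalid.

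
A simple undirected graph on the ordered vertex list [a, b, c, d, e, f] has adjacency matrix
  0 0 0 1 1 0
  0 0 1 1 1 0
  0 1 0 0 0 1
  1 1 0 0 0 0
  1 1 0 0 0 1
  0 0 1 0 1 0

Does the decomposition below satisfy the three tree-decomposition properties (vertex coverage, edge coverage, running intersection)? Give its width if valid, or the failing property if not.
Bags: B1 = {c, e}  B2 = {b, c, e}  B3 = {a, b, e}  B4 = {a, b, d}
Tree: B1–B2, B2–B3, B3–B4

No — vertex f appears in no bag.

A tree decomposition must satisfy three properties: every vertex lies in some bag; for every edge, both endpoints lie together in some bag; and for every vertex, the bags containing it form a connected subtree. Here vertex f appears in no bag, so the decomposition is invalid.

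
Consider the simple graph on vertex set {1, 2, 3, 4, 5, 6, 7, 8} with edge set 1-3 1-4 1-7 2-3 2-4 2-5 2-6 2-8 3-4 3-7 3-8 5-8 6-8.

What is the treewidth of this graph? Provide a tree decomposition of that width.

Each bag holds 3 vertices, so the decomposition has width 2, which upper-bounds the treewidth. On the other hand G contains the 3-clique {1, 3, 4}. A clique must lie in a single bag of any decomposition, so no decomposition can have width below 2. Combining the bounds, tw(G) = 2.

Treewidth 2.
Bags: B1 = {2, 3, 8}  B2 = {2, 3, 4}  B3 = {2, 5, 8}  B4 = {1, 3, 4}  B5 = {2, 6, 8}  B6 = {1, 3, 7}
Tree: B1–B2, B1–B3, B2–B4, B1–B5, B4–B6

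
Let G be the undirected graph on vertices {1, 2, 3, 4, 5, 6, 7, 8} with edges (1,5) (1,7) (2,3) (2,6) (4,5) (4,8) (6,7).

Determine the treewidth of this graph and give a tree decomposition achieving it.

Treewidth 1.
One such decomposition:
Bags: B1 = {4, 8}  B2 = {4, 5}  B3 = {1, 5}  B4 = {1, 7}  B5 = {6, 7}  B6 = {2, 6}  B7 = {2, 3}
Tree: B1–B2, B2–B3, B3–B4, B4–B5, B5–B6, B6–B7

Each bag holds 2 vertices, so the decomposition has width 1, which upper-bounds the treewidth. Since G has at least one edge (e.g. 8–4), it is not an edgeless graph, so tw(G) ≥ 1. Combining the bounds, tw(G) = 1.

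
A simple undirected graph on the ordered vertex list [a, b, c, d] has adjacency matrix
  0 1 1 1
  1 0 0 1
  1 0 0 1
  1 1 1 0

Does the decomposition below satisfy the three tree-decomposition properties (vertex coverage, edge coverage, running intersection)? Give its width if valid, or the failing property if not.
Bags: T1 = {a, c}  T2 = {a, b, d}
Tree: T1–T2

No — edge (d,c) lies in no bag.

A tree decomposition must satisfy three properties: every vertex lies in some bag; for every edge, both endpoints lie together in some bag; and for every vertex, the bags containing it form a connected subtree. Here edge (d,c) lies in no bag, so the decomposition is invalid.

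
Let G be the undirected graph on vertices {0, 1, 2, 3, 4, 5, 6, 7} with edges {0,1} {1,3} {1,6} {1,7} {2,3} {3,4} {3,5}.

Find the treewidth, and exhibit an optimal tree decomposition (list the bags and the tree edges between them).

Each bag holds 2 vertices, so the decomposition has width 1, which upper-bounds the treewidth. Since G has at least one edge (e.g. 3–1), it is not an edgeless graph, so tw(G) ≥ 1. Hence tw(G) = 1 exactly.

Treewidth 1.
One such decomposition:
Bags: B1 = {1, 3}  B2 = {2, 3}  B3 = {0, 1}  B4 = {1, 7}  B5 = {1, 6}  B6 = {3, 4}  B7 = {3, 5}
Tree: B1–B2, B1–B3, B1–B4, B1–B5, B2–B6, B2–B7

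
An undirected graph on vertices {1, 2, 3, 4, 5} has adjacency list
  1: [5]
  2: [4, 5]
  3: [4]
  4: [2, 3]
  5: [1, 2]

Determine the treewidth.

A width-1 tree decomposition is:
Bags: B1 = {2, 4}  B2 = {2, 5}  B3 = {1, 5}  B4 = {3, 4}
Tree: B1–B2, B2–B3, B1–B4
The largest bag has 2 vertices, giving width 1; this decomposition certifies tw(G) ≤ 1. G has an edge, so its treewidth is at least 1. The upper and lower bounds meet at 1, so that is the treewidth.

1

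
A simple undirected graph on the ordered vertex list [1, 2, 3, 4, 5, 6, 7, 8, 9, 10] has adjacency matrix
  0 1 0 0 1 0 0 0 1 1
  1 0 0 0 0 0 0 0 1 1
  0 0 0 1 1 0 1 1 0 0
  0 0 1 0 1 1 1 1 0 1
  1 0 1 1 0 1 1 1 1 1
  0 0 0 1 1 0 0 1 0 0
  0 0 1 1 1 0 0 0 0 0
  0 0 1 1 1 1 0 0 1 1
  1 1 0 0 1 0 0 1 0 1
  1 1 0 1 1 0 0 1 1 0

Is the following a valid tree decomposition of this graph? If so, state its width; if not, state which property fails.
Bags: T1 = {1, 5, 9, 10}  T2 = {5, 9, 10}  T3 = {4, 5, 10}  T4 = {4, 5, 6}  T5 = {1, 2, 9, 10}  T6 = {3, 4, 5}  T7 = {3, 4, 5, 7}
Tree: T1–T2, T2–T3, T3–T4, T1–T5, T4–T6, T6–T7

A tree decomposition must satisfy three properties: every vertex lies in some bag; for every edge, both endpoints lie together in some bag; and for every vertex, the bags containing it form a connected subtree. Here vertex 8 appears in no bag, so the decomposition is invalid.

No — vertex 8 appears in no bag.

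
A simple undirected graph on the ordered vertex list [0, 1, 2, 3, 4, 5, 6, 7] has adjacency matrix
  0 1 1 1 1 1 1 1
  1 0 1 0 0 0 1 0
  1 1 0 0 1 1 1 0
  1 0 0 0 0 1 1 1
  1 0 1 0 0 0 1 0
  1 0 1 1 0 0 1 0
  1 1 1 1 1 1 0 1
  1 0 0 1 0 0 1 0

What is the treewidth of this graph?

3

A width-3 tree decomposition is:
Bags: B1 = {0, 3, 5, 6}  B2 = {0, 2, 5, 6}  B3 = {0, 2, 4, 6}  B4 = {0, 1, 2, 6}  B5 = {0, 3, 6, 7}
Tree: B1–B2, B2–B3, B3–B4, B1–B5
Every bag has size at most 4, so the width is 4 − 1 = 3 and tw(G) ≤ 3. On the other hand G contains the 4-clique {0, 1, 2, 6}. A clique must lie in a single bag of any decomposition, so no decomposition can have width below 3. Hence tw(G) = 3 exactly.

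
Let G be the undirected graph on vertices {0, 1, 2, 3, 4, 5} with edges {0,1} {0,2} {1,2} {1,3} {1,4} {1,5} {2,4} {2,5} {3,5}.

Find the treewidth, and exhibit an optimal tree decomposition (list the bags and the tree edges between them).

The largest bag has 3 vertices, giving width 2; this decomposition certifies tw(G) ≤ 2. For the lower bound, the 3 vertices {0, 1, 2} are pairwise adjacent, and any tree decomposition puts a clique entirely inside one bag — forcing width ≥ 2. Therefore the treewidth is 2.

Treewidth 2.
One optimal decomposition is:
Bags: B1 = {1, 2, 5}  B2 = {1, 3, 5}  B3 = {0, 1, 2}  B4 = {1, 2, 4}
Tree: B1–B2, B1–B3, B1–B4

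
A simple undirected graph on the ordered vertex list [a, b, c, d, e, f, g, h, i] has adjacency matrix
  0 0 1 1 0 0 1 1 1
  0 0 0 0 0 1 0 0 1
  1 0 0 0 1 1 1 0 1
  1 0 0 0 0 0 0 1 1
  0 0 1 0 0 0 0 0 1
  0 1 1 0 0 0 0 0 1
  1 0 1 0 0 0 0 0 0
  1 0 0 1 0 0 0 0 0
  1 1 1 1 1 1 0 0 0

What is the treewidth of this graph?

2

A width-2 tree decomposition is:
Bags: B1 = {a, c, i}  B2 = {a, d, i}  B3 = {c, f, i}  B4 = {c, e, i}  B5 = {a, d, h}  B6 = {b, f, i}  B7 = {a, c, g}
Tree: B1–B2, B1–B3, B3–B4, B2–B5, B3–B6, B1–B7
The largest bag has 3 vertices, giving width 2; this decomposition certifies tw(G) ≤ 2. On the other hand G contains the 3-clique {a, c, g}. A clique must lie in a single bag of any decomposition, so no decomposition can have width below 2. Hence tw(G) = 2 exactly.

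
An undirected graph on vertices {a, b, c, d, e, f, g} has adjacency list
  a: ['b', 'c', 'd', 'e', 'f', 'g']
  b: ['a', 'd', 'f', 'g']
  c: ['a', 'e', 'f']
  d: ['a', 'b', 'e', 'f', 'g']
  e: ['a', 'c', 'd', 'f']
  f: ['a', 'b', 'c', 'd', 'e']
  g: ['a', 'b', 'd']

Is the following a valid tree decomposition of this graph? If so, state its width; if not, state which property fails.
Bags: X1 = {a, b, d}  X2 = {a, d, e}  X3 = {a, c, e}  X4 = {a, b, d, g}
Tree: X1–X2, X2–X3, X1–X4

A tree decomposition must satisfy three properties: every vertex lies in some bag; for every edge, both endpoints lie together in some bag; and for every vertex, the bags containing it form a connected subtree. Here vertex f appears in no bag, so the decomposition is invalid.

No — vertex f appears in no bag.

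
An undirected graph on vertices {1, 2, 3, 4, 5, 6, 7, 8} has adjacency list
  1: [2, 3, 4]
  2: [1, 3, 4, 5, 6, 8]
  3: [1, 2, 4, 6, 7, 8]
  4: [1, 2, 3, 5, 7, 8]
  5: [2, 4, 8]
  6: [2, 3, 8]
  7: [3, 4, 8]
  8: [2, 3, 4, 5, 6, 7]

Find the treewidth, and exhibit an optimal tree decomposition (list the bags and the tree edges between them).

Treewidth 3.
Bags: B1 = {2, 3, 4, 8}  B2 = {3, 4, 7, 8}  B3 = {2, 3, 6, 8}  B4 = {1, 2, 3, 4}  B5 = {2, 4, 5, 8}
Tree: B1–B2, B1–B3, B1–B4, B1–B5

Each bag holds 4 vertices, so the decomposition has width 3, which upper-bounds the treewidth. On the other hand G contains the 4-clique {2, 3, 4, 8}. A clique must lie in a single bag of any decomposition, so no decomposition can have width below 3. Therefore the treewidth is 3.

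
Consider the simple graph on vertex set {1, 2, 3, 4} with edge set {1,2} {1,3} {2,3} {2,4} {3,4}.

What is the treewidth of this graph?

2

A width-2 tree decomposition is:
Bags: B1 = {1, 2, 3}  B2 = {2, 3, 4}
Tree: B1–B2
Every bag has size at most 3, so the width is 3 − 1 = 2 and tw(G) ≤ 2. On the other hand G contains the 3-clique {1, 2, 3}. A clique must lie in a single bag of any decomposition, so no decomposition can have width below 2. Hence tw(G) = 2 exactly.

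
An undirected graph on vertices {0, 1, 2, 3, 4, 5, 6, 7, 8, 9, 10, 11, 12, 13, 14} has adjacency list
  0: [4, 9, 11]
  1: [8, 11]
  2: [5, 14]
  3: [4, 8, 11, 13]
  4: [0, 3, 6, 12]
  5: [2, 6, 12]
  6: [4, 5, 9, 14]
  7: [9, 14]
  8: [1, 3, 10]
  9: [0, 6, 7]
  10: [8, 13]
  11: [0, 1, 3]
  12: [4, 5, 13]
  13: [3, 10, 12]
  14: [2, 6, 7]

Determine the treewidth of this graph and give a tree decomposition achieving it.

Treewidth 3.
Bags: B1 = {1, 8, 10, 11}  B2 = {3, 8, 10, 11}  B3 = {3, 10, 11, 13}  B4 = {0, 3, 11, 13}  B5 = {0, 3, 4, 13}  B6 = {0, 4, 12, 13}  B7 = {0, 4, 9, 12}  B8 = {4, 6, 9, 12}  B9 = {5, 6, 9, 12}  B10 = {5, 6, 7, 9}  B11 = {5, 6, 7, 14}  B12 = {2, 5, 7, 14}
Tree: B1–B2, B2–B3, B3–B4, B4–B5, B5–B6, B6–B7, B7–B8, B8–B9, B9–B10, B10–B11, B11–B12

The largest bag has 4 vertices, giving width 3; this decomposition certifies tw(G) ≤ 3. For the lower bound: the 4 vertex sets {1,8,10}, {11}, {3}, {0,4,12,13} are disjoint, each induces a connected subgraph, and every pair is joined by at least one edge of G. Contracting each set to a single vertex therefore yields K_{4} as a minor, and since treewidth is minor-monotone, tw(G) ≥ tw(K_{4}) = 3. Therefore the treewidth is 3.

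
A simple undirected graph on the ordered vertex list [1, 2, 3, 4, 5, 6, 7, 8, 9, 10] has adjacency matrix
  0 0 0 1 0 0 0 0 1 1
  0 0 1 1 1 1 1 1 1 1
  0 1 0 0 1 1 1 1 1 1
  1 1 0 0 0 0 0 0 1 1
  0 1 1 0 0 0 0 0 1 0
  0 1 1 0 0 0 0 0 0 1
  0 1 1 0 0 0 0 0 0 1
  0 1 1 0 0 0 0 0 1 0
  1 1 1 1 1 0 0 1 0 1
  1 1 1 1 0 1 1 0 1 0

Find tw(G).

A width-3 tree decomposition is:
Bags: B1 = {2, 3, 6, 10}  B2 = {2, 3, 9, 10}  B3 = {2, 4, 9, 10}  B4 = {1, 4, 9, 10}  B5 = {2, 3, 5, 9}  B6 = {2, 3, 7, 10}  B7 = {2, 3, 8, 9}
Tree: B1–B2, B2–B3, B3–B4, B2–B5, B2–B6, B5–B7
Each bag holds 4 vertices, so the decomposition has width 3, which upper-bounds the treewidth. On the other hand G contains the 4-clique {1, 4, 9, 10}. A clique must lie in a single bag of any decomposition, so no decomposition can have width below 3. Hence tw(G) = 3 exactly.

3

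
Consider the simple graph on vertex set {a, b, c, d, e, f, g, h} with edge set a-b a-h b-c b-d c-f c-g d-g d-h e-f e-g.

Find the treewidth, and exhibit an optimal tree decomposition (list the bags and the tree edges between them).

Treewidth 2.
Bags: B1 = {c, e, f}  B2 = {c, e, g}  B3 = {b, c, g}  B4 = {b, d, g}  B5 = {a, b, d}  B6 = {a, d, h}
Tree: B1–B2, B2–B3, B3–B4, B4–B5, B5–B6

Each bag holds 3 vertices, so the decomposition has width 2, which upper-bounds the treewidth. Since f–e–g–c–f is a cycle in G, G is not acyclic. Forests are exactly the graphs of treewidth ≤ 1, so tw(G) ≥ 2. Hence tw(G) = 2 exactly.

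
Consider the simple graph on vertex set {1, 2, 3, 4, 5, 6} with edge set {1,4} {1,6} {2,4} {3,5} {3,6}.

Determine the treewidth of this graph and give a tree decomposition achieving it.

The largest bag has 2 vertices, giving width 1; this decomposition certifies tw(G) ≤ 1. G has an edge, so its treewidth is at least 1. The upper and lower bounds meet at 1, so that is the treewidth.

Treewidth 1.
One optimal decomposition is:
Bags: B1 = {2, 4}  B2 = {1, 4}  B3 = {1, 6}  B4 = {3, 6}  B5 = {3, 5}
Tree: B1–B2, B2–B3, B3–B4, B4–B5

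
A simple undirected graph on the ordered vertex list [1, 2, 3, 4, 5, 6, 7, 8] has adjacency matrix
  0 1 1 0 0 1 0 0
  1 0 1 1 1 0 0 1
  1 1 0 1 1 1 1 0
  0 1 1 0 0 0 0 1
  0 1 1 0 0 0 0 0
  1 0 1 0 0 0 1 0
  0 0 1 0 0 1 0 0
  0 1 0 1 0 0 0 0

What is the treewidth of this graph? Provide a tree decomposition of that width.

The largest bag has 3 vertices, giving width 2; this decomposition certifies tw(G) ≤ 2. On the other hand G contains the 3-clique {2, 4, 8}. A clique must lie in a single bag of any decomposition, so no decomposition can have width below 2. Hence tw(G) = 2 exactly.

Treewidth 2.
Bags: B1 = {1, 3, 6}  B2 = {1, 2, 3}  B3 = {2, 3, 4}  B4 = {2, 3, 5}  B5 = {2, 4, 8}  B6 = {3, 6, 7}
Tree: B1–B2, B2–B3, B2–B4, B3–B5, B1–B6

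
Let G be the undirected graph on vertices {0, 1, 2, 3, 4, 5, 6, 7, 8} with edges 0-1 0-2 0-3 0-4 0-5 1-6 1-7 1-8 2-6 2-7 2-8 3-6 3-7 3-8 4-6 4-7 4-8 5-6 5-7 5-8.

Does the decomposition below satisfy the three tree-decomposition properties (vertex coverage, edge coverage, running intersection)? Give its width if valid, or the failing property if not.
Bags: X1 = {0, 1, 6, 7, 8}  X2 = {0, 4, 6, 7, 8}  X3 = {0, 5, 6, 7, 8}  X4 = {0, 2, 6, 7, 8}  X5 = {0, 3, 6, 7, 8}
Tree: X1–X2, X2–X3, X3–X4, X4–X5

Yes; width 4.

Checking the three conditions: (i) the bags cover all of {0, 1, 2, 3, 4, 5, 6, 7, 8}; (ii) for each edge, some bag contains both endpoints; (iii) the bags containing any fixed vertex form a subtree. All hold, so the decomposition is valid with width 5 − 1 = 4.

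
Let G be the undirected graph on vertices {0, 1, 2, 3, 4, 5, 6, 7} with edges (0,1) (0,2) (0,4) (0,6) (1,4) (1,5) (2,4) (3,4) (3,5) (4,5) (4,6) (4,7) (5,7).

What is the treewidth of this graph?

2

A width-2 tree decomposition is:
Bags: B1 = {3, 4, 5}  B2 = {1, 4, 5}  B3 = {0, 1, 4}  B4 = {4, 5, 7}  B5 = {0, 4, 6}  B6 = {0, 2, 4}
Tree: B1–B2, B2–B3, B1–B4, B3–B5, B5–B6
Every bag has size at most 3, so the width is 3 − 1 = 2 and tw(G) ≤ 2. Conversely, {0, 1, 4} is a clique of size 3, and the vertices of any clique must share a bag in every tree decomposition; so some bag has ≥ 3 vertices and tw(G) ≥ 2. Combining the bounds, tw(G) = 2.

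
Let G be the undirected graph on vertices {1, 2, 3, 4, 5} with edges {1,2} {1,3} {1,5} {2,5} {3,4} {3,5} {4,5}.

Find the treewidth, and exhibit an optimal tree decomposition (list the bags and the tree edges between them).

Every bag has size at most 3, so the width is 3 − 1 = 2 and tw(G) ≤ 2. On the other hand G contains the 3-clique {1, 2, 5}. A clique must lie in a single bag of any decomposition, so no decomposition can have width below 2. Therefore the treewidth is 2.

Treewidth 2.
One optimal decomposition is:
Bags: B1 = {3, 4, 5}  B2 = {1, 3, 5}  B3 = {1, 2, 5}
Tree: B1–B2, B2–B3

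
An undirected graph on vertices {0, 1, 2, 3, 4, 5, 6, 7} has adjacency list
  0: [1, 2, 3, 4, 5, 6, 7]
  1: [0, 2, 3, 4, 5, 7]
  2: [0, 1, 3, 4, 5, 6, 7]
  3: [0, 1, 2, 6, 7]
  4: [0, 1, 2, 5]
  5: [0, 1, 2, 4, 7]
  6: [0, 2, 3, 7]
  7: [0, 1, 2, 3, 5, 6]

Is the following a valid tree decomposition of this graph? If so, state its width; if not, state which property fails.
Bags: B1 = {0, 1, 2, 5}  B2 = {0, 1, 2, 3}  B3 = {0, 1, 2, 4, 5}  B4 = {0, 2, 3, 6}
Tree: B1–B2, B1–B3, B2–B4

No — vertex 7 appears in no bag.

A tree decomposition must satisfy three properties: every vertex lies in some bag; for every edge, both endpoints lie together in some bag; and for every vertex, the bags containing it form a connected subtree. Here vertex 7 appears in no bag, so the decomposition is invalid.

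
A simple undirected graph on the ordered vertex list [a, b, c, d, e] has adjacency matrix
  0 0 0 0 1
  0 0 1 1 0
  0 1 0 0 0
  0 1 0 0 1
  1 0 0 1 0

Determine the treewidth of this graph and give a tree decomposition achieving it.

Treewidth 1.
One optimal decomposition is:
Bags: B1 = {d, e}  B2 = {b, d}  B3 = {a, e}  B4 = {b, c}
Tree: B1–B2, B1–B3, B2–B4

Each bag holds 2 vertices, so the decomposition has width 1, which upper-bounds the treewidth. Since G has at least one edge (e.g. e–d), it is not an edgeless graph, so tw(G) ≥ 1. Combining the bounds, tw(G) = 1.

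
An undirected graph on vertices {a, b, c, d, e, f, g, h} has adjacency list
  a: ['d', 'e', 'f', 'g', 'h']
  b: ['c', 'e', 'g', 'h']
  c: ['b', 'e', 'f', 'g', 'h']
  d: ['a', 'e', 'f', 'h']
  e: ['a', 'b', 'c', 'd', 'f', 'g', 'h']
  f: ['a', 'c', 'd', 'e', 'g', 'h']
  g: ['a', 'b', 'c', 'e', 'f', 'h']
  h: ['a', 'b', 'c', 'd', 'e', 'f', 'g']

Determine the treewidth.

4

A width-4 tree decomposition is:
Bags: B1 = {a, e, f, g, h}  B2 = {c, e, f, g, h}  B3 = {b, c, e, g, h}  B4 = {a, d, e, f, h}
Tree: B1–B2, B2–B3, B1–B4
The largest bag has 5 vertices, giving width 4; this decomposition certifies tw(G) ≤ 4. On the other hand G contains the 5-clique {c, e, f, g, h}. A clique must lie in a single bag of any decomposition, so no decomposition can have width below 4. The upper and lower bounds meet at 4, so that is the treewidth.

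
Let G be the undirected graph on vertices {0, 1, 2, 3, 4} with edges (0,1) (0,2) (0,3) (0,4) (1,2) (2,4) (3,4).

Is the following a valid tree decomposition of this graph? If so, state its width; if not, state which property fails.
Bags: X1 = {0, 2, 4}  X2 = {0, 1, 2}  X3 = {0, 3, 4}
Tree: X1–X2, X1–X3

Yes; width 2.

Vertex coverage: the bags together contain {0, 1, 2, 3, 4}, the full vertex set. Edge coverage: each edge of G has both endpoints in at least one bag. Running intersection: for every vertex, the bags containing it form a connected subtree. All three properties hold, so this is a valid tree decomposition of width max|bag| − 1 = 2, and hence tw(G) ≤ 2.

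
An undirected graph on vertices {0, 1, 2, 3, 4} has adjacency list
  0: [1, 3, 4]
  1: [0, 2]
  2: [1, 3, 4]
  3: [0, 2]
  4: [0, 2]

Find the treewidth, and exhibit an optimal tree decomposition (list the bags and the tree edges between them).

Treewidth 2.
Bags: B1 = {0, 2, 4}  B2 = {0, 2, 3}  B3 = {0, 1, 2}
Tree: B1–B2, B2–B3

Each bag holds 3 vertices, so the decomposition has width 2, which upper-bounds the treewidth. The edges 2–4–0–3–2 form a cycle, so G is not a tree and its treewidth is at least 2. Combining the bounds, tw(G) = 2.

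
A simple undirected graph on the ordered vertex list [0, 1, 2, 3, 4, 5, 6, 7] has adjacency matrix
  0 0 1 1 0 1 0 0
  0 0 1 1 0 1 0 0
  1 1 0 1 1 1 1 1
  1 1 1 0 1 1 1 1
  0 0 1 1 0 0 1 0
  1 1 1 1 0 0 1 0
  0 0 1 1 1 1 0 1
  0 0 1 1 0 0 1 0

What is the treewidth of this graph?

3

A width-3 tree decomposition is:
Bags: B1 = {2, 3, 6, 7}  B2 = {2, 3, 5, 6}  B3 = {0, 2, 3, 5}  B4 = {1, 2, 3, 5}  B5 = {2, 3, 4, 6}
Tree: B1–B2, B2–B3, B2–B4, B2–B5
Every bag has size at most 4, so the width is 4 − 1 = 3 and tw(G) ≤ 3. For the lower bound, the 4 vertices {2, 3, 4, 6} are pairwise adjacent, and any tree decomposition puts a clique entirely inside one bag — forcing width ≥ 3. Combining the bounds, tw(G) = 3.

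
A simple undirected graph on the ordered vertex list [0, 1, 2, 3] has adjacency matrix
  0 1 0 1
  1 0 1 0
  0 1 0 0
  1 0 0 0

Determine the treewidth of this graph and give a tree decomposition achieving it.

Treewidth 1.
One such decomposition:
Bags: B1 = {1, 2}  B2 = {0, 1}  B3 = {0, 3}
Tree: B1–B2, B2–B3

The largest bag has 2 vertices, giving width 1; this decomposition certifies tw(G) ≤ 1. Since G has at least one edge (e.g. 2–1), it is not an edgeless graph, so tw(G) ≥ 1. The upper and lower bounds meet at 1, so that is the treewidth.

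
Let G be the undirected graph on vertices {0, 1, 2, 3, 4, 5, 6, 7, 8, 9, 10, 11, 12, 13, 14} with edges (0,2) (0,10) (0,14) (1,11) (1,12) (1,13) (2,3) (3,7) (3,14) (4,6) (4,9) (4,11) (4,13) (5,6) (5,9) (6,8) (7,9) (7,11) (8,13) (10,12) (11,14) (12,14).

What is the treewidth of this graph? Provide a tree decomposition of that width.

Treewidth 3.
Bags: B1 = {5, 6, 8, 9}  B2 = {4, 6, 8, 9}  B3 = {4, 8, 9, 13}  B4 = {4, 7, 9, 13}  B5 = {4, 7, 11, 13}  B6 = {1, 7, 11, 13}  B7 = {1, 3, 7, 11}  B8 = {1, 3, 11, 14}  B9 = {1, 3, 12, 14}  B10 = {2, 3, 12, 14}  B11 = {0, 2, 12, 14}  B12 = {0, 2, 10, 12}
Tree: B1–B2, B2–B3, B3–B4, B4–B5, B5–B6, B6–B7, B7–B8, B8–B9, B9–B10, B10–B11, B11–B12

Every bag has size at most 4, so the width is 4 − 1 = 3 and tw(G) ≤ 3. For the lower bound: the 4 vertex sets {5,6,8}, {9}, {4}, {1,7,11,13} are disjoint, each induces a connected subgraph, and every pair is joined by at least one edge of G. Contracting each set to a single vertex therefore yields K_{4} as a minor, and since treewidth is minor-monotone, tw(G) ≥ tw(K_{4}) = 3. Combining the bounds, tw(G) = 3.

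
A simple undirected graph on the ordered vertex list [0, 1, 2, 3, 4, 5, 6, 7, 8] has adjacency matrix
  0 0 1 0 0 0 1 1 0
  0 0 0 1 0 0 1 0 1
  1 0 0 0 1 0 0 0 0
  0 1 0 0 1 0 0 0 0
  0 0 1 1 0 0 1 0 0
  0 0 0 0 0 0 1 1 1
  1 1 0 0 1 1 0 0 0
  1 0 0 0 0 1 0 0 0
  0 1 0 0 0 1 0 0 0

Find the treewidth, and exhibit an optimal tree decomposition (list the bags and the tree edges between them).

Treewidth 3.
One optimal decomposition is:
Bags: B1 = {0, 2, 3, 4}  B2 = {0, 3, 4, 6}  B3 = {0, 1, 3, 6}  B4 = {0, 1, 6, 7}  B5 = {1, 5, 6, 7}  B6 = {1, 5, 7, 8}
Tree: B1–B2, B2–B3, B3–B4, B4–B5, B5–B6

Each bag holds 4 vertices, so the decomposition has width 3, which upper-bounds the treewidth. For the lower bound: the 4 vertex sets {2,3,4}, {0}, {6}, {1,5,7,8} are disjoint, each induces a connected subgraph, and every pair is joined by at least one edge of G. Contracting each set to a single vertex therefore yields K_{4} as a minor, and since treewidth is minor-monotone, tw(G) ≥ tw(K_{4}) = 3. The upper and lower bounds meet at 3, so that is the treewidth.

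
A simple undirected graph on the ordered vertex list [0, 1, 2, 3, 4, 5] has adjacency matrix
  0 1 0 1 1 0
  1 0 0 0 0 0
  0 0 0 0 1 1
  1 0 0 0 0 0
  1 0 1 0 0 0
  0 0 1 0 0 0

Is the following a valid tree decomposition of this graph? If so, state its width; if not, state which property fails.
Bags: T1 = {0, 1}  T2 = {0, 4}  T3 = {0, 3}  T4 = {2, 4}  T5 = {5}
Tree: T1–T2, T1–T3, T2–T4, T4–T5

A tree decomposition must satisfy three properties: every vertex lies in some bag; for every edge, both endpoints lie together in some bag; and for every vertex, the bags containing it form a connected subtree. Here edge (2,5) lies in no bag, so the decomposition is invalid.

No — edge (2,5) lies in no bag.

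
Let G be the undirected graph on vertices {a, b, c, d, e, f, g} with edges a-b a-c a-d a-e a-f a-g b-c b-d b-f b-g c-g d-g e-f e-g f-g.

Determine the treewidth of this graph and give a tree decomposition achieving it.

Every bag has size at most 4, so the width is 4 − 1 = 3 and tw(G) ≤ 3. Conversely, {a, e, f, g} is a clique of size 4, and the vertices of any clique must share a bag in every tree decomposition; so some bag has ≥ 4 vertices and tw(G) ≥ 3. The upper and lower bounds meet at 3, so that is the treewidth.

Treewidth 3.
One optimal decomposition is:
Bags: B1 = {a, b, d, g}  B2 = {a, b, c, g}  B3 = {a, b, f, g}  B4 = {a, e, f, g}
Tree: B1–B2, B1–B3, B3–B4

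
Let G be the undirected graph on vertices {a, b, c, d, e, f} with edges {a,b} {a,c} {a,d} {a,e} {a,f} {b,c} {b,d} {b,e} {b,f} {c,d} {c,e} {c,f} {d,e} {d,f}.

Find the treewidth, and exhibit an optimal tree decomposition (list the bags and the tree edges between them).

Each bag holds 5 vertices, so the decomposition has width 4, which upper-bounds the treewidth. For the lower bound, the 5 vertices {a, b, c, d, e} are pairwise adjacent, and any tree decomposition puts a clique entirely inside one bag — forcing width ≥ 4. Hence tw(G) = 4 exactly.

Treewidth 4.
Bags: B1 = {a, b, c, d, f}  B2 = {a, b, c, d, e}
Tree: B1–B2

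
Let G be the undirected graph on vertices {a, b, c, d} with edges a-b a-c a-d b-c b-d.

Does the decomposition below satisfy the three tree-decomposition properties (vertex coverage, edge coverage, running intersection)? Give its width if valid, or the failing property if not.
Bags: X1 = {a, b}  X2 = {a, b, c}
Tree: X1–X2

No — vertex d appears in no bag.

A tree decomposition must satisfy three properties: every vertex lies in some bag; for every edge, both endpoints lie together in some bag; and for every vertex, the bags containing it form a connected subtree. Here vertex d appears in no bag, so the decomposition is invalid.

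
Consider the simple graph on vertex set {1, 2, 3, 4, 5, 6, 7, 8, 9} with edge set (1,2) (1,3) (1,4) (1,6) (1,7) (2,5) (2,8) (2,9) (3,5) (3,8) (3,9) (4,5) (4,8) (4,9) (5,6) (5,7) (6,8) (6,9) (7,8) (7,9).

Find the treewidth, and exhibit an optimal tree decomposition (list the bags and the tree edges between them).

Each bag holds 5 vertices, so the decomposition has width 4, which upper-bounds the treewidth. For the lower bound: the 5 vertex sets {6,8}, {5,7}, {1,2}, {9}, {3} are disjoint, each induces a connected subgraph, and every pair is joined by at least one edge of G. Contracting each set to a single vertex therefore yields K_{5} as a minor, and since treewidth is minor-monotone, tw(G) ≥ tw(K_{5}) = 4. The upper and lower bounds meet at 4, so that is the treewidth.

Treewidth 4.
Bags: B1 = {1, 5, 6, 8, 9}  B2 = {1, 5, 7, 8, 9}  B3 = {1, 2, 5, 8, 9}  B4 = {1, 3, 5, 8, 9}  B5 = {1, 4, 5, 8, 9}
Tree: B1–B2, B2–B3, B3–B4, B4–B5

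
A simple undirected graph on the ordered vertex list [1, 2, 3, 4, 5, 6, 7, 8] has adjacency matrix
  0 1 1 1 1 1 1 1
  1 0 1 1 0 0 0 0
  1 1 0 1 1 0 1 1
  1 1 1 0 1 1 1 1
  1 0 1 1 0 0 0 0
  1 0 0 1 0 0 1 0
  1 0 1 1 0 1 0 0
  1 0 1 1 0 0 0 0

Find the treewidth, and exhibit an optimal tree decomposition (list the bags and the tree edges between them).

Treewidth 3.
Bags: B1 = {1, 3, 4, 7}  B2 = {1, 3, 4, 5}  B3 = {1, 2, 3, 4}  B4 = {1, 4, 6, 7}  B5 = {1, 3, 4, 8}
Tree: B1–B2, B1–B3, B1–B4, B2–B5

Each bag holds 4 vertices, so the decomposition has width 3, which upper-bounds the treewidth. On the other hand G contains the 4-clique {1, 3, 4, 8}. A clique must lie in a single bag of any decomposition, so no decomposition can have width below 3. Hence tw(G) = 3 exactly.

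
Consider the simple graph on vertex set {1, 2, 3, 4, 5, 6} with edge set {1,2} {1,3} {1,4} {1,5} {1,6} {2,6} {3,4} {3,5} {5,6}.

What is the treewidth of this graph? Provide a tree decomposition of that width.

Treewidth 2.
One optimal decomposition is:
Bags: B1 = {1, 3, 5}  B2 = {1, 5, 6}  B3 = {1, 3, 4}  B4 = {1, 2, 6}
Tree: B1–B2, B1–B3, B2–B4

Every bag has size at most 3, so the width is 3 − 1 = 2 and tw(G) ≤ 2. Conversely, {1, 2, 6} is a clique of size 3, and the vertices of any clique must share a bag in every tree decomposition; so some bag has ≥ 3 vertices and tw(G) ≥ 2. The upper and lower bounds meet at 2, so that is the treewidth.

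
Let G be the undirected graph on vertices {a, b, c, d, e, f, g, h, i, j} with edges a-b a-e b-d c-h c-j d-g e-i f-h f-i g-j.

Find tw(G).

A width-2 tree decomposition is:
Bags: B1 = {c, h, j}  B2 = {g, h, j}  B3 = {d, g, h}  B4 = {b, d, h}  B5 = {a, b, h}  B6 = {a, e, h}  B7 = {e, h, i}  B8 = {f, h, i}
Tree: B1–B2, B2–B3, B3–B4, B4–B5, B5–B6, B6–B7, B7–B8
Every bag has size at most 3, so the width is 3 − 1 = 2 and tw(G) ≤ 2. For the lower bound, G contains the cycle h–c–j–g–d–b–a–e–i–f–h, so G is not a forest; only forests have treewidth ≤ 1, hence tw(G) ≥ 2. Therefore the treewidth is 2.

2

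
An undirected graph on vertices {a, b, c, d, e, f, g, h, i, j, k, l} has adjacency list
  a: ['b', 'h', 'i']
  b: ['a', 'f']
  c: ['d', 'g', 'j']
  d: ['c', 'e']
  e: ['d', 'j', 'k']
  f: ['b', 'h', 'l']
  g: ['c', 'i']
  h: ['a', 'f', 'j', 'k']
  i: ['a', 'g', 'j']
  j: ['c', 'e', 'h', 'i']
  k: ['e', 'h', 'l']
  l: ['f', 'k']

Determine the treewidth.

3

A width-3 tree decomposition is:
Bags: B1 = {a, b, f, l}  B2 = {a, f, h, l}  B3 = {a, h, k, l}  B4 = {a, h, i, k}  B5 = {h, i, j, k}  B6 = {e, i, j, k}  B7 = {e, g, i, j}  B8 = {c, e, g, j}  B9 = {c, d, e, g}
Tree: B1–B2, B2–B3, B3–B4, B4–B5, B5–B6, B6–B7, B7–B8, B8–B9
Each bag holds 4 vertices, so the decomposition has width 3, which upper-bounds the treewidth. For the lower bound: the 4 vertex sets {b,f,l}, {a}, {h}, {e,i,j,k} are disjoint, each induces a connected subgraph, and every pair is joined by at least one edge of G. Contracting each set to a single vertex therefore yields K_{4} as a minor, and since treewidth is minor-monotone, tw(G) ≥ tw(K_{4}) = 3. Hence tw(G) = 3 exactly.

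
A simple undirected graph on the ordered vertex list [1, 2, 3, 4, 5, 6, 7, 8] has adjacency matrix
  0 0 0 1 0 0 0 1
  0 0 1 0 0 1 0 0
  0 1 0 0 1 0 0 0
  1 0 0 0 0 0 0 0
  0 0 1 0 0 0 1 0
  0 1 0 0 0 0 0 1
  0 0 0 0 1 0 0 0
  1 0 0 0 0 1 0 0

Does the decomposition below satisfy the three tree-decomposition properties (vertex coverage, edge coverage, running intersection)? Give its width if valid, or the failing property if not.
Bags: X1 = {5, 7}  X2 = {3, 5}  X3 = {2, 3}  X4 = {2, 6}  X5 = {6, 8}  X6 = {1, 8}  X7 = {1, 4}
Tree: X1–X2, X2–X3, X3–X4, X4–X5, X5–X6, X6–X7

Yes; width 1.

Vertex coverage: the bags together contain {1, 2, 3, 4, 5, 6, 7, 8}, the full vertex set. Edge coverage: each edge of G has both endpoints in at least one bag. Running intersection: for every vertex, the bags containing it form a connected subtree. All three properties hold, so this is a valid tree decomposition of width max|bag| − 1 = 1, and hence tw(G) ≤ 1.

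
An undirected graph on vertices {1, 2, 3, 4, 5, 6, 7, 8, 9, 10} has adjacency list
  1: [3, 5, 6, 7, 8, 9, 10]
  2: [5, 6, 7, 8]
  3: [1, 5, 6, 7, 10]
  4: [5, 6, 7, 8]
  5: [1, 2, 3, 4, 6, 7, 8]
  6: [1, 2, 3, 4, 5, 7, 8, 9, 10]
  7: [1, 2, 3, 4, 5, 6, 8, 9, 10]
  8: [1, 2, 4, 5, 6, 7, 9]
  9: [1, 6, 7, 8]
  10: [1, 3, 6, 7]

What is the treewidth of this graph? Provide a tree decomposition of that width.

Treewidth 4.
Bags: B1 = {1, 6, 7, 8, 9}  B2 = {1, 5, 6, 7, 8}  B3 = {1, 3, 5, 6, 7}  B4 = {4, 5, 6, 7, 8}  B5 = {1, 3, 6, 7, 10}  B6 = {2, 5, 6, 7, 8}
Tree: B1–B2, B2–B3, B2–B4, B3–B5, B2–B6

Every bag has size at most 5, so the width is 5 − 1 = 4 and tw(G) ≤ 4. For the lower bound, the 5 vertices {1, 6, 7, 8, 9} are pairwise adjacent, and any tree decomposition puts a clique entirely inside one bag — forcing width ≥ 4. Hence tw(G) = 4 exactly.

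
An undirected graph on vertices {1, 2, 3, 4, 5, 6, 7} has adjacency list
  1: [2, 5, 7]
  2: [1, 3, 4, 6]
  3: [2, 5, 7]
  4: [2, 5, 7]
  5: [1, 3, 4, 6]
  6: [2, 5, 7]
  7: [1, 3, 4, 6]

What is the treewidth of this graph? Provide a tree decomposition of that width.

Every bag has size at most 4, so the width is 4 − 1 = 3 and tw(G) ≤ 3. For the lower bound: the 4 vertex sets {3,7}, {4,5}, {2}, {1} are disjoint, each induces a connected subgraph, and every pair is joined by at least one edge of G. Contracting each set to a single vertex therefore yields K_{4} as a minor, and since treewidth is minor-monotone, tw(G) ≥ tw(K_{4}) = 3. The upper and lower bounds meet at 3, so that is the treewidth.

Treewidth 3.
One such decomposition:
Bags: B1 = {2, 3, 5, 7}  B2 = {2, 4, 5, 7}  B3 = {1, 2, 5, 7}  B4 = {2, 5, 6, 7}
Tree: B1–B2, B2–B3, B3–B4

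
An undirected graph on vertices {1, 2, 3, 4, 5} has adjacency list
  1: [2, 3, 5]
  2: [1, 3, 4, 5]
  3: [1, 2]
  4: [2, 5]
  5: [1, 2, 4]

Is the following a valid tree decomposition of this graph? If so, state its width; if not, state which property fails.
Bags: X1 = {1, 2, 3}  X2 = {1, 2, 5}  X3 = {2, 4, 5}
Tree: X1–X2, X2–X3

Vertex coverage: the bags together contain {1, 2, 3, 4, 5}, the full vertex set. Edge coverage: each edge of G has both endpoints in at least one bag. Running intersection: for every vertex, the bags containing it form a connected subtree. All three properties hold, so this is a valid tree decomposition of width max|bag| − 1 = 2, and hence tw(G) ≤ 2.

Yes; width 2.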